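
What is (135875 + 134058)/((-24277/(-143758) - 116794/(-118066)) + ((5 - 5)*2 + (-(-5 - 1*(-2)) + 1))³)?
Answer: 2290777230557062/552962004963 ≈ 4142.7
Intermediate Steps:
(135875 + 134058)/((-24277/(-143758) - 116794/(-118066)) + ((5 - 5)*2 + (-(-5 - 1*(-2)) + 1))³) = 269933/((-24277*(-1/143758) - 116794*(-1/118066)) + (0*2 + (-(-5 + 2) + 1))³) = 269933/((24277/143758 + 58397/59033) + (0 + (-1*(-3) + 1))³) = 269933/(9828180067/8486466014 + (0 + (3 + 1))³) = 269933/(9828180067/8486466014 + (0 + 4)³) = 269933/(9828180067/8486466014 + 4³) = 269933/(9828180067/8486466014 + 64) = 269933/(552962004963/8486466014) = 269933*(8486466014/552962004963) = 2290777230557062/552962004963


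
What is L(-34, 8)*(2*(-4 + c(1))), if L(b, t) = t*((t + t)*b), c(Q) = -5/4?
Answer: 45696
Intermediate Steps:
c(Q) = -5/4 (c(Q) = -5*¼ = -5/4)
L(b, t) = 2*b*t² (L(b, t) = t*((2*t)*b) = t*(2*b*t) = 2*b*t²)
L(-34, 8)*(2*(-4 + c(1))) = (2*(-34)*8²)*(2*(-4 - 5/4)) = (2*(-34)*64)*(2*(-21/4)) = -4352*(-21/2) = 45696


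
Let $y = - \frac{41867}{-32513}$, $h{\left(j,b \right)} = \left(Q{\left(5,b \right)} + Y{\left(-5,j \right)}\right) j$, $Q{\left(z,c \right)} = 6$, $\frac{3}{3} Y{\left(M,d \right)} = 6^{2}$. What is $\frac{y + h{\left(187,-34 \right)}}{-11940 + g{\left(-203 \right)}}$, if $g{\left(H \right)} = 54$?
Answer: $- \frac{36485567}{55207074} \approx -0.66089$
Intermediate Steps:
$Y{\left(M,d \right)} = 36$ ($Y{\left(M,d \right)} = 6^{2} = 36$)
$h{\left(j,b \right)} = 42 j$ ($h{\left(j,b \right)} = \left(6 + 36\right) j = 42 j$)
$y = \frac{41867}{32513}$ ($y = \left(-41867\right) \left(- \frac{1}{32513}\right) = \frac{41867}{32513} \approx 1.2877$)
$\frac{y + h{\left(187,-34 \right)}}{-11940 + g{\left(-203 \right)}} = \frac{\frac{41867}{32513} + 42 \cdot 187}{-11940 + 54} = \frac{\frac{41867}{32513} + 7854}{-11886} = \frac{255398969}{32513} \left(- \frac{1}{11886}\right) = - \frac{36485567}{55207074}$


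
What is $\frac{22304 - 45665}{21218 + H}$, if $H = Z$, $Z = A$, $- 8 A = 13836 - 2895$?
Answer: $- \frac{186888}{158803} \approx -1.1769$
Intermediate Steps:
$A = - \frac{10941}{8}$ ($A = - \frac{13836 - 2895}{8} = \left(- \frac{1}{8}\right) 10941 = - \frac{10941}{8} \approx -1367.6$)
$Z = - \frac{10941}{8} \approx -1367.6$
$H = - \frac{10941}{8} \approx -1367.6$
$\frac{22304 - 45665}{21218 + H} = \frac{22304 - 45665}{21218 - \frac{10941}{8}} = - \frac{23361}{\frac{158803}{8}} = \left(-23361\right) \frac{8}{158803} = - \frac{186888}{158803}$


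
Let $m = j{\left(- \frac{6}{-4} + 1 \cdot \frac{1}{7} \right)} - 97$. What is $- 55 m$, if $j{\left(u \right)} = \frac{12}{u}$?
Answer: $\frac{113465}{23} \approx 4933.3$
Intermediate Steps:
$m = - \frac{2063}{23}$ ($m = \frac{12}{- \frac{6}{-4} + 1 \cdot \frac{1}{7}} - 97 = \frac{12}{\left(-6\right) \left(- \frac{1}{4}\right) + 1 \cdot \frac{1}{7}} - 97 = \frac{12}{\frac{3}{2} + \frac{1}{7}} - 97 = \frac{12}{\frac{23}{14}} - 97 = 12 \cdot \frac{14}{23} - 97 = \frac{168}{23} - 97 = - \frac{2063}{23} \approx -89.696$)
$- 55 m = \left(-55\right) \left(- \frac{2063}{23}\right) = \frac{113465}{23}$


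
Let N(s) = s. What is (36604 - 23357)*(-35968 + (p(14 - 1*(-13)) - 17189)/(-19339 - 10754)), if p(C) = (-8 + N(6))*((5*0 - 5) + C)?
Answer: -14338126127377/30093 ≈ -4.7646e+8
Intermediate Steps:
p(C) = 10 - 2*C (p(C) = (-8 + 6)*((5*0 - 5) + C) = -2*((0 - 5) + C) = -2*(-5 + C) = 10 - 2*C)
(36604 - 23357)*(-35968 + (p(14 - 1*(-13)) - 17189)/(-19339 - 10754)) = (36604 - 23357)*(-35968 + ((10 - 2*(14 - 1*(-13))) - 17189)/(-19339 - 10754)) = 13247*(-35968 + ((10 - 2*(14 + 13)) - 17189)/(-30093)) = 13247*(-35968 + ((10 - 2*27) - 17189)*(-1/30093)) = 13247*(-35968 + ((10 - 54) - 17189)*(-1/30093)) = 13247*(-35968 + (-44 - 17189)*(-1/30093)) = 13247*(-35968 - 17233*(-1/30093)) = 13247*(-35968 + 17233/30093) = 13247*(-1082367791/30093) = -14338126127377/30093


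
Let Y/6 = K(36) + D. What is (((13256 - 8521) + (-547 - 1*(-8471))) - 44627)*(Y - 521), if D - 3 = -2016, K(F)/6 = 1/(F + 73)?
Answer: 43900215840/109 ≈ 4.0275e+8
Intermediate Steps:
K(F) = 6/(73 + F) (K(F) = 6/(F + 73) = 6/(73 + F))
D = -2013 (D = 3 - 2016 = -2013)
Y = -1316466/109 (Y = 6*(6/(73 + 36) - 2013) = 6*(6/109 - 2013) = 6*(-219411/109) = -1316466/109 ≈ -12078.)
(((13256 - 8521) + (-547 - 1*(-8471))) - 44627)*(Y - 521) = (((13256 - 8521) + (-547 - 1*(-8471))) - 44627)*(-1316466/109 - 521) = ((4735 + (-547 + 8471)) - 44627)*(-1373255/109) = ((4735 + 7924) - 44627)*(-1373255/109) = (12659 - 44627)*(-1373255/109) = -31968*(-1373255/109) = 43900215840/109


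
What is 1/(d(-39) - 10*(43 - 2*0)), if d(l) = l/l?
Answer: -1/429 ≈ -0.0023310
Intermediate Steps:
d(l) = 1
1/(d(-39) - 10*(43 - 2*0)) = 1/(1 - 10*(43 - 2*0)) = 1/(1 - 10*(43 + 0)) = 1/(1 - 10*43) = 1/(1 - 430) = 1/(-429) = -1/429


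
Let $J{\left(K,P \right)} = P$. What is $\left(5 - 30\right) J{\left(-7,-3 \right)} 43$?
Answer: $3225$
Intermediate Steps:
$\left(5 - 30\right) J{\left(-7,-3 \right)} 43 = \left(5 - 30\right) \left(-3\right) 43 = \left(-25\right) \left(-3\right) 43 = 75 \cdot 43 = 3225$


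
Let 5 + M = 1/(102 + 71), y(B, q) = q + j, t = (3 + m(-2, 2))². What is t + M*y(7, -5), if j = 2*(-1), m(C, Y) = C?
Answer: 6221/173 ≈ 35.960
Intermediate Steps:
t = 1 (t = (3 - 2)² = 1² = 1)
j = -2
y(B, q) = -2 + q (y(B, q) = q - 2 = -2 + q)
M = -864/173 (M = -5 + 1/(102 + 71) = -5 + 1/173 = -864/173 ≈ -4.9942)
t + M*y(7, -5) = 1 - 864*(-2 - 5)/173 = 1 - 864/173*(-7) = 1 + 6048/173 = 6221/173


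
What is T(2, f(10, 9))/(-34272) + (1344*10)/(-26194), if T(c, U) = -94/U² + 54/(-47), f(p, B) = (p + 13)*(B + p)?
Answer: -36910764335017/71942244242652 ≈ -0.51306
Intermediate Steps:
f(p, B) = (13 + p)*(B + p)
T(c, U) = -54/47 - 94/U² (T(c, U) = -94/U² + 54*(-1/47) = -94/U² - 54/47 = -54/47 - 94/U²)
T(2, f(10, 9))/(-34272) + (1344*10)/(-26194) = (-54/47 - 94/(10² + 13*9 + 13*10 + 9*10)²)/(-34272) + (1344*10)/(-26194) = (-54/47 - 94/(100 + 117 + 130 + 90)²)*(-1/34272) + 13440*(-1/26194) = (-54/47 - 94/437²)*(-1/34272) - 960/1871 = (-54/47 - 94*1/190969)*(-1/34272) - 960/1871 = (-54/47 - 94/190969)*(-1/34272) - 960/1871 = -10316744/8975543*(-1/34272) - 960/1871 = 1289593/38451226212 - 960/1871 = -36910764335017/71942244242652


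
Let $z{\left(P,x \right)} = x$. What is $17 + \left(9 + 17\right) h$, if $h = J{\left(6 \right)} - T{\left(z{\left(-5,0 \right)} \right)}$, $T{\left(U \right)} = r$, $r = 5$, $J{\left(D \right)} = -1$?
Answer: $-139$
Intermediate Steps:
$T{\left(U \right)} = 5$
$h = -6$ ($h = -1 - 5 = -6$)
$17 + \left(9 + 17\right) h = 17 + \left(9 + 17\right) \left(-6\right) = 17 + 26 \left(-6\right) = 17 - 156 = -139$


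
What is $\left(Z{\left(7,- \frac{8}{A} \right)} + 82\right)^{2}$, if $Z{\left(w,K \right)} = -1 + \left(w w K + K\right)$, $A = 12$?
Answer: $\frac{20449}{9} \approx 2272.1$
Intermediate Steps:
$Z{\left(w,K \right)} = -1 + K + K w^{2}$ ($Z{\left(w,K \right)} = -1 + \left(w^{2} K + K\right) = -1 + \left(K w^{2} + K\right) = -1 + \left(K + K w^{2}\right) = -1 + K + K w^{2}$)
$\left(Z{\left(7,- \frac{8}{A} \right)} + 82\right)^{2} = \left(\left(-1 - \frac{8}{12} + - \frac{8}{12} \cdot 7^{2}\right) + 82\right)^{2} = \left(\left(-1 - \frac{2}{3} + \left(-8\right) \frac{1}{12} \cdot 49\right) + 82\right)^{2} = \left(\left(-1 - \frac{2}{3} - \frac{98}{3}\right) + 82\right)^{2} = \left(- \frac{103}{3} + 82\right)^{2} = \left(\frac{143}{3}\right)^{2} = \frac{20449}{9}$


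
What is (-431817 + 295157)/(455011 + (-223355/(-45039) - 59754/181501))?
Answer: -558572026419870/1859790739499689 ≈ -0.30034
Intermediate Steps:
(-431817 + 295157)/(455011 + (-223355/(-45039) - 59754/181501)) = -136660/(455011 + (-223355*(-1/45039) - 59754*1/181501)) = -136660/(455011 + (223355/45039 - 59754/181501)) = -136660/(455011 + 37847895449/8174623539) = -136660/3719581478999378/8174623539 = -136660*8174623539/3719581478999378 = -558572026419870/1859790739499689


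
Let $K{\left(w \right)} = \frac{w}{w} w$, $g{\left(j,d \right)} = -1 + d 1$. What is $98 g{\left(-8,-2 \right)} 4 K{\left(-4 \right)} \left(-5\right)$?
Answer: $-23520$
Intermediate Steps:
$g{\left(j,d \right)} = -1 + d$
$K{\left(w \right)} = w$ ($K{\left(w \right)} = 1 w = w$)
$98 g{\left(-8,-2 \right)} 4 K{\left(-4 \right)} \left(-5\right) = 98 \left(-1 - 2\right) 4 \left(-4\right) \left(-5\right) = 98 \left(-3\right) \left(\left(-16\right) \left(-5\right)\right) = \left(-294\right) 80 = -23520$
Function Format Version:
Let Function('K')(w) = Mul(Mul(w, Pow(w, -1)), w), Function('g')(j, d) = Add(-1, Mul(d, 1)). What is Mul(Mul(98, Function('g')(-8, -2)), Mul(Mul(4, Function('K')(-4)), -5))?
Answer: -23520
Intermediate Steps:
Function('g')(j, d) = Add(-1, d)
Function('K')(w) = w (Function('K')(w) = Mul(1, w) = w)
Mul(Mul(98, Function('g')(-8, -2)), Mul(Mul(4, Function('K')(-4)), -5)) = Mul(Mul(98, Add(-1, -2)), Mul(Mul(4, -4), -5)) = Mul(Mul(98, -3), Mul(-16, -5)) = Mul(-294, 80) = -23520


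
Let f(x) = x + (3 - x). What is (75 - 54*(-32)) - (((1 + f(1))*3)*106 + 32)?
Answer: 499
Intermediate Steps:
f(x) = 3
(75 - 54*(-32)) - (((1 + f(1))*3)*106 + 32) = (75 - 54*(-32)) - (((1 + 3)*3)*106 + 32) = (75 + 1728) - ((4*3)*106 + 32) = 1803 - (12*106 + 32) = 1803 - (1272 + 32) = 1803 - 1*1304 = 1803 - 1304 = 499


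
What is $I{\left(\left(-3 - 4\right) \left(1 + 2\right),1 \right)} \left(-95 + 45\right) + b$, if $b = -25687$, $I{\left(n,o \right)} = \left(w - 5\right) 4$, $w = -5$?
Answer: $-23687$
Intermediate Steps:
$I{\left(n,o \right)} = -40$ ($I{\left(n,o \right)} = \left(-5 - 5\right) 4 = \left(-10\right) 4 = -40$)
$I{\left(\left(-3 - 4\right) \left(1 + 2\right),1 \right)} \left(-95 + 45\right) + b = - 40 \left(-95 + 45\right) - 25687 = \left(-40\right) \left(-50\right) - 25687 = 2000 - 25687 = -23687$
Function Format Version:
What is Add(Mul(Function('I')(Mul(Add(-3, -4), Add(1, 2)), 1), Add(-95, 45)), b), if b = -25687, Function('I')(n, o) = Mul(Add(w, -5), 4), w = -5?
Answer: -23687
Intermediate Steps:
Function('I')(n, o) = -40 (Function('I')(n, o) = Mul(Add(-5, -5), 4) = Mul(-10, 4) = -40)
Add(Mul(Function('I')(Mul(Add(-3, -4), Add(1, 2)), 1), Add(-95, 45)), b) = Add(Mul(-40, Add(-95, 45)), -25687) = Add(Mul(-40, -50), -25687) = Add(2000, -25687) = -23687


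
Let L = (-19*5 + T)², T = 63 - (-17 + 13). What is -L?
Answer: -784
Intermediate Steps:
T = 67 (T = 63 - 1*(-4) = 63 + 4 = 67)
L = 784 (L = (-19*5 + 67)² = (-95 + 67)² = (-28)² = 784)
-L = -1*784 = -784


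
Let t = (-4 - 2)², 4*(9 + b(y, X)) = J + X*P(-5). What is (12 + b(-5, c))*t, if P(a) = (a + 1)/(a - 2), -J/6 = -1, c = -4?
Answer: 990/7 ≈ 141.43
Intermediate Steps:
J = 6 (J = -6*(-1) = 6)
P(a) = (1 + a)/(-2 + a)
b(y, X) = -15/2 + X/7 (b(y, X) = -9 + (6 + X*((1 - 5)/(-2 - 5)))/4 = -9 + (6 + X*(-4/(-7)))/4 = -9 + (6 + X*(-⅐*(-4)))/4 = -9 + (6 + X*(4/7))/4 = -9 + (6 + 4*X/7)/4 = -9 + (3/2 + X/7) = -15/2 + X/7)
t = 36 (t = (-6)² = 36)
(12 + b(-5, c))*t = (12 + (-15/2 + (⅐)*(-4)))*36 = (12 + (-15/2 - 4/7))*36 = (12 - 113/14)*36 = (55/14)*36 = 990/7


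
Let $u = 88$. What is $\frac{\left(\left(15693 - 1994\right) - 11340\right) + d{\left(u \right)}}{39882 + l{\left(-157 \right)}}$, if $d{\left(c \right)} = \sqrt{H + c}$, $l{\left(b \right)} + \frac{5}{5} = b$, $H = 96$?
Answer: $\frac{2359}{39724} + \frac{\sqrt{46}}{19862} \approx 0.059726$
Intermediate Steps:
$l{\left(b \right)} = -1 + b$
$d{\left(c \right)} = \sqrt{96 + c}$
$\frac{\left(\left(15693 - 1994\right) - 11340\right) + d{\left(u \right)}}{39882 + l{\left(-157 \right)}} = \frac{\left(\left(15693 - 1994\right) - 11340\right) + \sqrt{96 + 88}}{39882 - 158} = \frac{\left(13699 - 11340\right) + \sqrt{184}}{39882 - 158} = \frac{2359 + 2 \sqrt{46}}{39724} = \left(2359 + 2 \sqrt{46}\right) \frac{1}{39724} = \frac{2359}{39724} + \frac{\sqrt{46}}{19862}$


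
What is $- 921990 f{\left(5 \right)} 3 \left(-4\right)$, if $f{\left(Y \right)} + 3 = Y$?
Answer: $22127760$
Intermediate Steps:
$f{\left(Y \right)} = -3 + Y$
$- 921990 f{\left(5 \right)} 3 \left(-4\right) = - 921990 \left(-3 + 5\right) 3 \left(-4\right) = - 921990 \cdot 2 \cdot 3 \left(-4\right) = - 921990 \cdot 6 \left(-4\right) = \left(-921990\right) \left(-24\right) = 22127760$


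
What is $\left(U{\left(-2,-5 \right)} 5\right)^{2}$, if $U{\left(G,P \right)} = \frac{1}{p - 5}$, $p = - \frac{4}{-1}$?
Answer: $25$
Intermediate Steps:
$p = 4$ ($p = \left(-4\right) \left(-1\right) = 4$)
$U{\left(G,P \right)} = -1$ ($U{\left(G,P \right)} = \frac{1}{4 - 5} = \frac{1}{-1} = -1$)
$\left(U{\left(-2,-5 \right)} 5\right)^{2} = \left(\left(-1\right) 5\right)^{2} = \left(-5\right)^{2} = 25$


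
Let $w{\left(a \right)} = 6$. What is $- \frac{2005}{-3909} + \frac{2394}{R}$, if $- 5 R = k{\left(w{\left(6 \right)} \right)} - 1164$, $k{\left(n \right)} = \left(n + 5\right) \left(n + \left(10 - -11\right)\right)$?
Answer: $\frac{16176355}{1129701} \approx 14.319$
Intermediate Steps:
$k{\left(n \right)} = \left(5 + n\right) \left(21 + n\right)$ ($k{\left(n \right)} = \left(5 + n\right) \left(n + \left(10 + 11\right)\right) = \left(5 + n\right) \left(n + 21\right) = \left(5 + n\right) \left(21 + n\right)$)
$R = \frac{867}{5}$ ($R = - \frac{\left(105 + 6^{2} + 26 \cdot 6\right) - 1164}{5} = - \frac{\left(105 + 36 + 156\right) - 1164}{5} = - \frac{297 - 1164}{5} = \left(- \frac{1}{5}\right) \left(-867\right) = \frac{867}{5} \approx 173.4$)
$- \frac{2005}{-3909} + \frac{2394}{R} = - \frac{2005}{-3909} + \frac{2394}{\frac{867}{5}} = \left(-2005\right) \left(- \frac{1}{3909}\right) + 2394 \cdot \frac{5}{867} = \frac{2005}{3909} + \frac{3990}{289} = \frac{16176355}{1129701}$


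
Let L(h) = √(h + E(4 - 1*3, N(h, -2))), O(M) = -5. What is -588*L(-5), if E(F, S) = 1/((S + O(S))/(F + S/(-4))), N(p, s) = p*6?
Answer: -42*I*√25690/5 ≈ -1346.4*I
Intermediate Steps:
N(p, s) = 6*p
E(F, S) = (F - S/4)/(-5 + S) (E(F, S) = 1/((S - 5)/(F + S/(-4))) = 1/((-5 + S)/(F + S*(-¼))) = 1/((-5 + S)/(F - S/4)) = (F - S/4)/(-5 + S))
L(h) = √(h + (1 - 3*h/2)/(-5 + 6*h)) (L(h) = √(h + ((4 - 1*3) - 3*h/2)/(-5 + 6*h)) = √(h + ((4 - 3) - 3*h/2)/(-5 + 6*h)) = √(h + (1 - 3*h/2)/(-5 + 6*h)))
-588*L(-5) = -294*√2*√((2 - 13*(-5) + 12*(-5)²)/(-5 + 6*(-5))) = -294*√2*√((2 + 65 + 12*25)/(-5 - 30)) = -294*√2*√((2 + 65 + 300)/(-35)) = -294*√2*√(-1/35*367) = -294*√2*√(-367/35) = -294*√2*I*√12845/35 = -42*I*√25690/5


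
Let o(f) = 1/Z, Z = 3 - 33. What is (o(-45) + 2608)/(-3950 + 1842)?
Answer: -78239/63240 ≈ -1.2372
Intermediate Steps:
Z = -30
o(f) = -1/30 (o(f) = 1/(-30) = -1/30)
(o(-45) + 2608)/(-3950 + 1842) = (-1/30 + 2608)/(-3950 + 1842) = (78239/30)/(-2108) = (78239/30)*(-1/2108) = -78239/63240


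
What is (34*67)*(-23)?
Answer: -52394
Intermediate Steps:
(34*67)*(-23) = 2278*(-23) = -52394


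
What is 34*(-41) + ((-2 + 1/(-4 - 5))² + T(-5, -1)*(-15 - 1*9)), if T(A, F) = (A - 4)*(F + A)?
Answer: -217529/81 ≈ -2685.5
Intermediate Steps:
T(A, F) = (-4 + A)*(A + F)
34*(-41) + ((-2 + 1/(-4 - 5))² + T(-5, -1)*(-15 - 1*9)) = 34*(-41) + ((-2 + 1/(-4 - 5))² + ((-5)² - 4*(-5) - 4*(-1) - 5*(-1))*(-15 - 1*9)) = -1394 + ((-2 + 1/(-9))² + (25 + 20 + 4 + 5)*(-15 - 9)) = -1394 + ((-2 - ⅑)² + 54*(-24)) = -1394 + ((-19/9)² - 1296) = -1394 + (361/81 - 1296) = -1394 - 104615/81 = -217529/81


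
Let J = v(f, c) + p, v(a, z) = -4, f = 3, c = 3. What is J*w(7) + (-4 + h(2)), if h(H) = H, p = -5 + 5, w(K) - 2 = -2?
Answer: -2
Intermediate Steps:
w(K) = 0 (w(K) = 2 - 2 = 0)
p = 0
J = -4 (J = -4 + 0 = -4)
J*w(7) + (-4 + h(2)) = -4*0 + (-4 + 2) = 0 - 2 = -2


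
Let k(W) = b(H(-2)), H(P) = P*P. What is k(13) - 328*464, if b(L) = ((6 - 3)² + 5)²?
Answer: -151996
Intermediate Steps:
H(P) = P²
b(L) = 196 (b(L) = (3² + 5)² = (9 + 5)² = 14² = 196)
k(W) = 196
k(13) - 328*464 = 196 - 328*464 = 196 - 152192 = -151996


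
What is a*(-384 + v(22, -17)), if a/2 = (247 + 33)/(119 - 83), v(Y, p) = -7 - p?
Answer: -52360/9 ≈ -5817.8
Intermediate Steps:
a = 140/9 (a = 2*((247 + 33)/(119 - 83)) = 2*(280/36) = 2*(280*(1/36)) = 2*(70/9) = 140/9 ≈ 15.556)
a*(-384 + v(22, -17)) = 140*(-384 + (-7 - 1*(-17)))/9 = 140*(-384 + (-7 + 17))/9 = 140*(-384 + 10)/9 = (140/9)*(-374) = -52360/9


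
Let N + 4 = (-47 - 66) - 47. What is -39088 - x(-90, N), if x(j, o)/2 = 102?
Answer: -39292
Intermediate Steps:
N = -164 (N = -4 + ((-47 - 66) - 47) = -4 + (-113 - 47) = -4 - 160 = -164)
x(j, o) = 204 (x(j, o) = 2*102 = 204)
-39088 - x(-90, N) = -39088 - 1*204 = -39088 - 204 = -39292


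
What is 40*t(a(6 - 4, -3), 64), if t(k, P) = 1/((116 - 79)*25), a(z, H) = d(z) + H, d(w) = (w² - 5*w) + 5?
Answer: 8/185 ≈ 0.043243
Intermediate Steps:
d(w) = 5 + w² - 5*w
a(z, H) = 5 + H + z² - 5*z (a(z, H) = (5 + z² - 5*z) + H = 5 + H + z² - 5*z)
t(k, P) = 1/925 (t(k, P) = (1/25)/37 = (1/37)*(1/25) = 1/925)
40*t(a(6 - 4, -3), 64) = 40*(1/925) = 8/185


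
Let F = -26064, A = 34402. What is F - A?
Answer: -60466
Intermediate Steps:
F - A = -26064 - 1*34402 = -26064 - 34402 = -60466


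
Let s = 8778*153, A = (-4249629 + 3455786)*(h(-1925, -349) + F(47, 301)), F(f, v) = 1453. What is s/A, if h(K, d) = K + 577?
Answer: -63954/3969215 ≈ -0.016113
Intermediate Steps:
h(K, d) = 577 + K
A = -83353515 (A = (-4249629 + 3455786)*((577 - 1925) + 1453) = -793843*(-1348 + 1453) = -793843*105 = -83353515)
s = 1343034
s/A = 1343034/(-83353515) = 1343034*(-1/83353515) = -63954/3969215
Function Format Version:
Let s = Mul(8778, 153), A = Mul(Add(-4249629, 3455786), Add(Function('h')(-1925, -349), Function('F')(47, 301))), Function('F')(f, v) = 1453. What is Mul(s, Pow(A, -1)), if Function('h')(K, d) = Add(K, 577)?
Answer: Rational(-63954, 3969215) ≈ -0.016113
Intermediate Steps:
Function('h')(K, d) = Add(577, K)
A = -83353515 (A = Mul(Add(-4249629, 3455786), Add(Add(577, -1925), 1453)) = Mul(-793843, Add(-1348, 1453)) = Mul(-793843, 105) = -83353515)
s = 1343034
Mul(s, Pow(A, -1)) = Mul(1343034, Pow(-83353515, -1)) = Mul(1343034, Rational(-1, 83353515)) = Rational(-63954, 3969215)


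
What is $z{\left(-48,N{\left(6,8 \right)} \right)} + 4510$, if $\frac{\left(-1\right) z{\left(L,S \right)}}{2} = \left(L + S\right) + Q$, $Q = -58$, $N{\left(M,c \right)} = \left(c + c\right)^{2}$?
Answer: $4210$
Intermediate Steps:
$N{\left(M,c \right)} = 4 c^{2}$ ($N{\left(M,c \right)} = \left(2 c\right)^{2} = 4 c^{2}$)
$z{\left(L,S \right)} = 116 - 2 L - 2 S$ ($z{\left(L,S \right)} = - 2 \left(\left(L + S\right) - 58\right) = - 2 \left(-58 + L + S\right) = 116 - 2 L - 2 S$)
$z{\left(-48,N{\left(6,8 \right)} \right)} + 4510 = \left(116 - -96 - 2 \cdot 4 \cdot 8^{2}\right) + 4510 = \left(116 + 96 - 2 \cdot 4 \cdot 64\right) + 4510 = \left(116 + 96 - 512\right) + 4510 = -300 + 4510 = 4210$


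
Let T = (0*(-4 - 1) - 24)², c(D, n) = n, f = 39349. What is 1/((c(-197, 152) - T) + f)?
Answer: 1/38925 ≈ 2.5690e-5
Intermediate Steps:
T = 576 (T = (0*(-5) - 24)² = (0 - 24)² = (-24)² = 576)
1/((c(-197, 152) - T) + f) = 1/((152 - 1*576) + 39349) = 1/((152 - 576) + 39349) = 1/(-424 + 39349) = 1/38925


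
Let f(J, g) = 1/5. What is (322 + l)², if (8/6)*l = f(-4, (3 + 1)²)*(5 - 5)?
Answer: 103684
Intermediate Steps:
f(J, g) = ⅕ (f(J, g) = 1*(⅕) = ⅕)
l = 0 (l = 3*((5 - 5)/5)/4 = 3*((⅕)*0)/4 = (¾)*0 = 0)
(322 + l)² = (322 + 0)² = 322² = 103684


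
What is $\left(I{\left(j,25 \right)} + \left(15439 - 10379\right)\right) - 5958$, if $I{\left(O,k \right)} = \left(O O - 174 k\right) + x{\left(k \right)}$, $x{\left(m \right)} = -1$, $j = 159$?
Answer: $20032$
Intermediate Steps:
$I{\left(O,k \right)} = -1 + O^{2} - 174 k$ ($I{\left(O,k \right)} = \left(O O - 174 k\right) - 1 = \left(O^{2} - 174 k\right) - 1 = -1 + O^{2} - 174 k$)
$\left(I{\left(j,25 \right)} + \left(15439 - 10379\right)\right) - 5958 = \left(\left(-1 + 159^{2} - 4350\right) + \left(15439 - 10379\right)\right) - 5958 = \left(\left(-1 + 25281 - 4350\right) + \left(15439 - 10379\right)\right) - 5958 = \left(20930 + 5060\right) - 5958 = 25990 - 5958 = 20032$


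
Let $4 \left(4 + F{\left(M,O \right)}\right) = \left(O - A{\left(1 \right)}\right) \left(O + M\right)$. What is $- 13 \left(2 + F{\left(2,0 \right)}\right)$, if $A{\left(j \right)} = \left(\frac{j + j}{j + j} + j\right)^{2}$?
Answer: $52$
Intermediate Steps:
$A{\left(j \right)} = \left(1 + j\right)^{2}$ ($A{\left(j \right)} = \left(\frac{2 j}{2 j} + j\right)^{2} = \left(2 j \frac{1}{2 j} + j\right)^{2} = \left(1 + j\right)^{2}$)
$F{\left(M,O \right)} = -4 + \frac{\left(-4 + O\right) \left(M + O\right)}{4}$ ($F{\left(M,O \right)} = -4 + \frac{\left(O + \left(0 - \left(1 + 1\right)^{2}\right)\right) \left(O + M\right)}{4} = -4 + \frac{\left(O + \left(0 - 2^{2}\right)\right) \left(M + O\right)}{4} = -4 + \frac{\left(O + \left(0 - 4\right)\right) \left(M + O\right)}{4} = -4 + \frac{\left(O - 4\right) \left(M + O\right)}{4} = -4 + \frac{\left(-4 + O\right) \left(M + O\right)}{4}$)
$- 13 \left(2 + F{\left(2,0 \right)}\right) = - 13 \left(2 - \left(6 + 0 + 0\right)\right) = - 13 \left(2 + \left(-4 - 2 + 0 + \frac{1}{4} \cdot 0 + 0\right)\right) = - 13 \left(2 + \left(-4 - 2 + 0 + 0 + 0\right)\right) = - 13 \left(2 - 6\right) = \left(-13\right) \left(-4\right) = 52$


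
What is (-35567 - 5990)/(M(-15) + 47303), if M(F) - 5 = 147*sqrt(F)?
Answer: -1965978556/2238370999 + 6108879*I*sqrt(15)/2238370999 ≈ -0.87831 + 0.01057*I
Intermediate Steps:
M(F) = 5 + 147*sqrt(F)
(-35567 - 5990)/(M(-15) + 47303) = (-35567 - 5990)/((5 + 147*sqrt(-15)) + 47303) = -41557/((5 + 147*(I*sqrt(15))) + 47303) = -41557/((5 + 147*I*sqrt(15)) + 47303) = -41557/(47308 + 147*I*sqrt(15))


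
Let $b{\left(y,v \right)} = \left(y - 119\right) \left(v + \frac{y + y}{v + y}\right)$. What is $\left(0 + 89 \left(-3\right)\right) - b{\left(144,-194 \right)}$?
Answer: $4727$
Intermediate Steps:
$b{\left(y,v \right)} = \left(-119 + y\right) \left(v + \frac{2 y}{v + y}\right)$
$\left(0 + 89 \left(-3\right)\right) - b{\left(144,-194 \right)} = \left(0 + 89 \left(-3\right)\right) - \frac{\left(-238\right) 144 - 119 \left(-194\right)^{2} + 2 \cdot 144^{2} - 194 \cdot 144^{2} + 144 \left(-194\right)^{2} - \left(-23086\right) 144}{-194 + 144} = \left(0 - 267\right) - \frac{-34272 - 4478684 + 2 \cdot 20736 - 4022784 + 144 \cdot 37636 + 3324384}{-50} = -267 - - \frac{-34272 - 4478684 + 41472 - 4022784 + 5419584 + 3324384}{50} = -267 - \left(- \frac{1}{50}\right) 249700 = -267 - -4994 = -267 + 4994 = 4727$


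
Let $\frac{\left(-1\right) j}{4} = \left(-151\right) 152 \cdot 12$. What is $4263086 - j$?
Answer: $3161390$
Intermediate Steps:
$j = 1101696$ ($j = - 4 \left(-151\right) 152 \cdot 12 = - 4 \left(\left(-22952\right) 12\right) = \left(-4\right) \left(-275424\right) = 1101696$)
$4263086 - j = 4263086 - 1101696 = 3161390$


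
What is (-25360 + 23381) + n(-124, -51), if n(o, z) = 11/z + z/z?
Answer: -100889/51 ≈ -1978.2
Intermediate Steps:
n(o, z) = 1 + 11/z (n(o, z) = 11/z + 1 = 1 + 11/z)
(-25360 + 23381) + n(-124, -51) = (-25360 + 23381) + (11 - 51)/(-51) = -1979 - 1/51*(-40) = -1979 + 40/51 = -100889/51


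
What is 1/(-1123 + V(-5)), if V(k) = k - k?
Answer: -1/1123 ≈ -0.00089047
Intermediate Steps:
V(k) = 0
1/(-1123 + V(-5)) = 1/(-1123 + 0) = 1/(-1123) = -1/1123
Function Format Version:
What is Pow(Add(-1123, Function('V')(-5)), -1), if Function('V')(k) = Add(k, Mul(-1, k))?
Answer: Rational(-1, 1123) ≈ -0.00089047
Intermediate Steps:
Function('V')(k) = 0
Pow(Add(-1123, Function('V')(-5)), -1) = Pow(Add(-1123, 0), -1) = Pow(-1123, -1) = Rational(-1, 1123)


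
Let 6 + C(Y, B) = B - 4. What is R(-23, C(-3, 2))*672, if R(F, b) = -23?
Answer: -15456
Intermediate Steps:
C(Y, B) = -10 + B (C(Y, B) = -6 + (B - 4) = -6 + (-4 + B) = -10 + B)
R(-23, C(-3, 2))*672 = -23*672 = -15456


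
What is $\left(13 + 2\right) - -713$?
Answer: $728$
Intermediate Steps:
$\left(13 + 2\right) - -713 = 15 + 713 = 728$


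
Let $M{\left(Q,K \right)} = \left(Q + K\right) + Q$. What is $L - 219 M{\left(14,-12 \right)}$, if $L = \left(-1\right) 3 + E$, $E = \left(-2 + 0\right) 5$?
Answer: $-3517$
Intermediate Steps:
$E = -10$ ($E = \left(-2\right) 5 = -10$)
$M{\left(Q,K \right)} = K + 2 Q$ ($M{\left(Q,K \right)} = \left(K + Q\right) + Q = K + 2 Q$)
$L = -13$ ($L = \left(-1\right) 3 - 10 = -3 - 10 = -13$)
$L - 219 M{\left(14,-12 \right)} = -13 - 219 \left(-12 + 2 \cdot 14\right) = -13 - 219 \left(-12 + 28\right) = -13 - 3504 = -3517$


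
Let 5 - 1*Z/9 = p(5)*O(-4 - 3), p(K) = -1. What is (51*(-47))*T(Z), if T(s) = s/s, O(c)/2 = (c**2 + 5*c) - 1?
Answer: -2397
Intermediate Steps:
O(c) = -2 + 2*c**2 + 10*c (O(c) = 2*((c**2 + 5*c) - 1) = 2*(-1 + c**2 + 5*c) = -2 + 2*c**2 + 10*c)
Z = 279 (Z = 45 - (-9)*(-2 + 2*(-4 - 3)**2 + 10*(-4 - 3)) = 45 - (-9)*(-2 + 2*(-7)**2 + 10*(-7)) = 45 - (-9)*(-2 + 2*49 - 70) = 45 - (-9)*(-2 + 98 - 70) = 45 - (-9)*26 = 45 - 9*(-26) = 45 + 234 = 279)
T(s) = 1
(51*(-47))*T(Z) = (51*(-47))*1 = -2397*1 = -2397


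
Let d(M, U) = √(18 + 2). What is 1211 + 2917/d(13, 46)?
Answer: 1211 + 2917*√5/10 ≈ 1863.3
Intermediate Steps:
d(M, U) = 2*√5 (d(M, U) = √20 = 2*√5)
1211 + 2917/d(13, 46) = 1211 + 2917/((2*√5)) = 1211 + 2917*(√5/10) = 1211 + 2917*√5/10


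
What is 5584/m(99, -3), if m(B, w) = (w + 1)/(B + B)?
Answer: -552816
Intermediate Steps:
m(B, w) = (1 + w)/(2*B) (m(B, w) = (1 + w)/((2*B)) = (1 + w)*(1/(2*B)) = (1 + w)/(2*B))
5584/m(99, -3) = 5584/(((½)*(1 - 3)/99)) = 5584/(((½)*(1/99)*(-2))) = 5584/(-1/99) = 5584*(-99) = -552816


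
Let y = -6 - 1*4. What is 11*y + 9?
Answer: -101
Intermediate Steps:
y = -10 (y = -6 - 4 = -10)
11*y + 9 = 11*(-10) + 9 = -110 + 9 = -101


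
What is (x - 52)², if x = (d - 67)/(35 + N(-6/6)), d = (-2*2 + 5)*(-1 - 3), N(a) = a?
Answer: 3381921/1156 ≈ 2925.5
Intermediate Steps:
d = -4 (d = (-4 + 5)*(-4) = 1*(-4) = -4)
x = -71/34 (x = (-4 - 67)/(35 - 6/6) = -71/(35 - 6*⅙) = -71/(35 - 1) = -71/34 ≈ -2.0882)
(x - 52)² = (-71/34 - 52)² = (-1839/34)² = 3381921/1156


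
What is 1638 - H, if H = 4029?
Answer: -2391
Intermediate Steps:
1638 - H = 1638 - 1*4029 = 1638 - 4029 = -2391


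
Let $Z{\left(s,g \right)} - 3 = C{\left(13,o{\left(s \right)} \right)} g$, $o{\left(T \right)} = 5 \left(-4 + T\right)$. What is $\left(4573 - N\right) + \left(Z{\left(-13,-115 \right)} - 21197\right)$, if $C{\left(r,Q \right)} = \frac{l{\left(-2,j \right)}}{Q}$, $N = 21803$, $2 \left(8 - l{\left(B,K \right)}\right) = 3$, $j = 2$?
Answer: $- \frac{1306117}{34} \approx -38415.0$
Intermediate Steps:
$l{\left(B,K \right)} = \frac{13}{2}$ ($l{\left(B,K \right)} = 8 - \frac{3}{2} = \frac{13}{2}$)
$o{\left(T \right)} = -20 + 5 T$
$C{\left(r,Q \right)} = \frac{13}{2 Q}$
$Z{\left(s,g \right)} = 3 + \frac{13 g}{2 \left(-20 + 5 s\right)}$ ($Z{\left(s,g \right)} = 3 + \frac{13}{2 \left(-20 + 5 s\right)} g = 3 + \frac{13 g}{2 \left(-20 + 5 s\right)}$)
$\left(4573 - N\right) + \left(Z{\left(-13,-115 \right)} - 21197\right) = \left(4573 - 21803\right) - \left(21197 - \frac{-120 + 13 \left(-115\right) + 30 \left(-13\right)}{10 \left(-4 - 13\right)}\right) = \left(4573 - 21803\right) - \left(21197 - \frac{-120 - 1495 - 390}{10 \left(-17\right)}\right) = -17230 - \left(21197 + \frac{1}{170} \left(-2005\right)\right) = -17230 + \left(\frac{401}{34} - 21197\right) = -17230 - \frac{720297}{34} = - \frac{1306117}{34}$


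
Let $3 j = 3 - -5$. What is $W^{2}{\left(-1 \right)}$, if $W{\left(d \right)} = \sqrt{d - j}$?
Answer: $- \frac{11}{3} \approx -3.6667$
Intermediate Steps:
$j = \frac{8}{3}$ ($j = \frac{3 - -5}{3} = \frac{3 + 5}{3} = \frac{1}{3} \cdot 8 = \frac{8}{3} \approx 2.6667$)
$W{\left(d \right)} = \sqrt{- \frac{8}{3} + d}$ ($W{\left(d \right)} = \sqrt{d - \frac{8}{3}} = \sqrt{- \frac{8}{3} + d}$)
$W^{2}{\left(-1 \right)} = \left(\frac{\sqrt{-24 + 9 \left(-1\right)}}{3}\right)^{2} = \left(\frac{\sqrt{-24 - 9}}{3}\right)^{2} = \left(\frac{\sqrt{-33}}{3}\right)^{2} = \left(\frac{i \sqrt{33}}{3}\right)^{2} = - \frac{11}{3}$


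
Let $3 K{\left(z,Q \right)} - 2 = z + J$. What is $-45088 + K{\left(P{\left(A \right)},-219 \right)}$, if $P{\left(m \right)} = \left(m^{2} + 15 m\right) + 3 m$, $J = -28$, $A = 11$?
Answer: $- \frac{134971}{3} \approx -44990.0$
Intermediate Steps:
$P{\left(m \right)} = m^{2} + 18 m$
$K{\left(z,Q \right)} = - \frac{26}{3} + \frac{z}{3}$ ($K{\left(z,Q \right)} = \frac{2}{3} + \frac{z - 28}{3} = \frac{2}{3} + \frac{-28 + z}{3} = \frac{2}{3} + \left(- \frac{28}{3} + \frac{z}{3}\right) = - \frac{26}{3} + \frac{z}{3}$)
$-45088 + K{\left(P{\left(A \right)},-219 \right)} = -45088 - \left(\frac{26}{3} - \frac{11 \left(18 + 11\right)}{3}\right) = -45088 - \left(\frac{26}{3} - \frac{11 \cdot 29}{3}\right) = -45088 + \left(- \frac{26}{3} + \frac{1}{3} \cdot 319\right) = -45088 + \left(- \frac{26}{3} + \frac{319}{3}\right) = -45088 + \frac{293}{3} = - \frac{134971}{3}$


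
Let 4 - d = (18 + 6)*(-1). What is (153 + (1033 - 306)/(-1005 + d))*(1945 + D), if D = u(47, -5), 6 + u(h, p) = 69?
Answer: 298698032/977 ≈ 3.0573e+5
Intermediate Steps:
u(h, p) = 63 (u(h, p) = -6 + 69 = 63)
D = 63
d = 28 (d = 4 - (18 + 6)*(-1) = 4 - 24*(-1) = 4 - 1*(-24) = 4 + 24 = 28)
(153 + (1033 - 306)/(-1005 + d))*(1945 + D) = (153 + (1033 - 306)/(-1005 + 28))*(1945 + 63) = (153 + 727/(-977))*2008 = (153 + 727*(-1/977))*2008 = (153 - 727/977)*2008 = (148754/977)*2008 = 298698032/977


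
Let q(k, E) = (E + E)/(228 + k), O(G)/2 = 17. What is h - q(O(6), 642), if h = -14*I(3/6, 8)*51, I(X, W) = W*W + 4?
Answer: -6360954/131 ≈ -48557.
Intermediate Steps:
O(G) = 34 (O(G) = 2*17 = 34)
I(X, W) = 4 + W² (I(X, W) = W² + 4 = 4 + W²)
q(k, E) = 2*E/(228 + k) (q(k, E) = (2*E)/(228 + k) = 2*E/(228 + k))
h = -48552 (h = -14*(4 + 8²)*51 = -14*(4 + 64)*51 = -14*68*51 = -952*51 = -48552)
h - q(O(6), 642) = -48552 - 2*642/(228 + 34) = -48552 - 2*642/262 = -48552 - 1*642/131 = -48552 - 642/131 = -6360954/131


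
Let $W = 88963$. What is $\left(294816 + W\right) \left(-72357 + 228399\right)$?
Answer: $59885642718$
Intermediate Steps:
$\left(294816 + W\right) \left(-72357 + 228399\right) = \left(294816 + 88963\right) \left(-72357 + 228399\right) = 383779 \cdot 156042 = 59885642718$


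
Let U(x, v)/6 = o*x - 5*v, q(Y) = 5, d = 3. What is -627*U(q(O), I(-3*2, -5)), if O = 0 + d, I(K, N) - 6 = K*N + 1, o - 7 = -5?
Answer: 658350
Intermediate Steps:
o = 2 (o = 7 - 5 = 2)
I(K, N) = 7 + K*N (I(K, N) = 6 + (K*N + 1) = 6 + (1 + K*N) = 7 + K*N)
O = 3 (O = 0 + 3 = 3)
U(x, v) = -30*v + 12*x (U(x, v) = 6*(2*x - 5*v) = 6*(-5*v + 2*x) = -30*v + 12*x)
-627*U(q(O), I(-3*2, -5)) = -627*(-30*(7 - 3*2*(-5)) + 12*5) = -627*(-30*(7 - 6*(-5)) + 60) = -627*(-30*(7 + 30) + 60) = -627*(-30*37 + 60) = -627*(-1110 + 60) = -627*(-1050) = 658350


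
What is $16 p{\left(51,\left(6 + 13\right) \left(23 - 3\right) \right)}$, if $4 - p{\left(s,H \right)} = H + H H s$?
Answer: $-117836416$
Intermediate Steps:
$p{\left(s,H \right)} = 4 - H - s H^{2}$ ($p{\left(s,H \right)} = 4 - \left(H + H H s\right) = 4 - \left(H + H^{2} s\right) = 4 - \left(H + s H^{2}\right) = 4 - H - s H^{2}$)
$16 p{\left(51,\left(6 + 13\right) \left(23 - 3\right) \right)} = 16 \left(4 - \left(6 + 13\right) \left(23 - 3\right) - 51 \left(\left(6 + 13\right) \left(23 - 3\right)\right)^{2}\right) = 16 \left(4 - 19 \cdot 20 - 51 \left(19 \cdot 20\right)^{2}\right) = 16 \left(4 - 380 - 51 \cdot 380^{2}\right) = 16 \left(4 - 380 - 51 \cdot 144400\right) = 16 \left(4 - 380 - 7364400\right) = 16 \left(-7364776\right) = -117836416$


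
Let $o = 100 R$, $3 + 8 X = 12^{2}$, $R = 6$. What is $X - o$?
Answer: $- \frac{4659}{8} \approx -582.38$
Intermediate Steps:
$X = \frac{141}{8}$ ($X = - \frac{3}{8} + \frac{12^{2}}{8} = - \frac{3}{8} + \frac{1}{8} \cdot 144 = - \frac{3}{8} + 18 = \frac{141}{8} \approx 17.625$)
$o = 600$ ($o = 100 \cdot 6 = 600$)
$X - o = \frac{141}{8} - 600 = - \frac{4659}{8}$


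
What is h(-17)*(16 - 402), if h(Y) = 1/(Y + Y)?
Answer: 193/17 ≈ 11.353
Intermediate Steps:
h(Y) = 1/(2*Y)
h(-17)*(16 - 402) = ((½)/(-17))*(16 - 402) = ((½)*(-1/17))*(-386) = -1/34*(-386) = 193/17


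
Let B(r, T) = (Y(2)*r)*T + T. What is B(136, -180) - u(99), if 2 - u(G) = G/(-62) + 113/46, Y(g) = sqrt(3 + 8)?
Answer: -129153/713 - 24480*sqrt(11) ≈ -81372.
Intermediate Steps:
Y(g) = sqrt(11)
u(G) = -21/46 + G/62 (u(G) = 2 - (G/(-62) + 113/46) = 2 - (G*(-1/62) + 113*(1/46)) = 2 - (-G/62 + 113/46) = 2 - (113/46 - G/62) = 2 + (-113/46 + G/62) = -21/46 + G/62)
B(r, T) = T + T*r*sqrt(11) (B(r, T) = (sqrt(11)*r)*T + T = (r*sqrt(11))*T + T = T*r*sqrt(11) + T = T + T*r*sqrt(11))
B(136, -180) - u(99) = -180*(1 + 136*sqrt(11)) - (-21/46 + (1/62)*99) = (-180 - 24480*sqrt(11)) - (-21/46 + 99/62) = (-180 - 24480*sqrt(11)) - 1*813/713 = (-180 - 24480*sqrt(11)) - 813/713 = -129153/713 - 24480*sqrt(11)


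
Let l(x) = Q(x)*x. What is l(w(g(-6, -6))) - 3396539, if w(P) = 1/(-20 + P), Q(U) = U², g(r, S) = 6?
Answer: -9320103017/2744 ≈ -3.3965e+6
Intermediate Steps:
l(x) = x³ (l(x) = x²*x = x³)
l(w(g(-6, -6))) - 3396539 = (1/(-20 + 6))³ - 3396539 = (1/(-14))³ - 3396539 = (-1/14)³ - 3396539 = -1/2744 - 3396539 = -9320103017/2744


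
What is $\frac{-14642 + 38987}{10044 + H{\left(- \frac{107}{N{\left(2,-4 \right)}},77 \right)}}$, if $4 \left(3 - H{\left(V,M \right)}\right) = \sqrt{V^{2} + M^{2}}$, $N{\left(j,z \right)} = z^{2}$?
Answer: $\frac{1001857904640}{413457758791} + \frac{1558080 \sqrt{1529273}}{413457758791} \approx 2.4278$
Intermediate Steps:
$H{\left(V,M \right)} = 3 - \frac{\sqrt{M^{2} + V^{2}}}{4}$ ($H{\left(V,M \right)} = 3 - \frac{\sqrt{V^{2} + M^{2}}}{4} = 3 - \frac{\sqrt{M^{2} + V^{2}}}{4}$)
$\frac{-14642 + 38987}{10044 + H{\left(- \frac{107}{N{\left(2,-4 \right)}},77 \right)}} = \frac{-14642 + 38987}{10044 + \left(3 - \frac{\sqrt{77^{2} + \left(- \frac{107}{\left(-4\right)^{2}}\right)^{2}}}{4}\right)} = \frac{24345}{10044 + \left(3 - \frac{\sqrt{5929 + \left(- \frac{107}{16}\right)^{2}}}{4}\right)} = \frac{24345}{10044 + \left(3 - \frac{\sqrt{5929 + \frac{11449}{256}}}{4}\right)} = \frac{24345}{10044 + \left(3 - \frac{\sqrt{\frac{1529273}{256}}}{4}\right)} = \frac{24345}{10044 + \left(3 - \frac{\frac{1}{16} \sqrt{1529273}}{4}\right)} = \frac{24345}{10044 + \left(3 - \frac{\sqrt{1529273}}{64}\right)} = \frac{24345}{10047 - \frac{\sqrt{1529273}}{64}}$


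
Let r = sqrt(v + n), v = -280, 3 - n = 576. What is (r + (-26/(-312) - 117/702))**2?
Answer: (-1 + 12*I*sqrt(853))**2/144 ≈ -852.99 - 4.8677*I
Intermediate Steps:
n = -573 (n = 3 - 1*576 = 3 - 576 = -573)
r = I*sqrt(853) (r = sqrt(-280 - 573) = sqrt(-853) = I*sqrt(853) ≈ 29.206*I)
(r + (-26/(-312) - 117/702))**2 = (I*sqrt(853) + (-26/(-312) - 117/702))**2 = (I*sqrt(853) + (-26*(-1/312) - 117*1/702))**2 = (I*sqrt(853) + (1/12 - 1/6))**2 = (I*sqrt(853) - 1/12)**2 = (-1/12 + I*sqrt(853))**2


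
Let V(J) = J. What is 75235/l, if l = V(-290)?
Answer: -15047/58 ≈ -259.43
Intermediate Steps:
l = -290
75235/l = 75235/(-290) = 75235*(-1/290) = -15047/58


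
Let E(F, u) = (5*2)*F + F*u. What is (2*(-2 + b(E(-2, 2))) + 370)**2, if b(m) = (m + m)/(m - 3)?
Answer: 11062276/81 ≈ 1.3657e+5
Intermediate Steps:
E(F, u) = 10*F + F*u
b(m) = 2*m/(-3 + m) (b(m) = (2*m)/(-3 + m) = 2*m/(-3 + m))
(2*(-2 + b(E(-2, 2))) + 370)**2 = (2*(-2 + 2*(-2*(10 + 2))/(-3 - 2*(10 + 2))) + 370)**2 = (2*(-2 + 2*(-2*12)/(-3 - 2*12)) + 370)**2 = (2*(-2 + 2*(-24)/(-3 - 24)) + 370)**2 = (2*(-2 + 2*(-24)/(-27)) + 370)**2 = (2*(-2 + 2*(-24)*(-1/27)) + 370)**2 = (2*(-2 + 16/9) + 370)**2 = (2*(-2/9) + 370)**2 = (-4/9 + 370)**2 = (3326/9)**2 = 11062276/81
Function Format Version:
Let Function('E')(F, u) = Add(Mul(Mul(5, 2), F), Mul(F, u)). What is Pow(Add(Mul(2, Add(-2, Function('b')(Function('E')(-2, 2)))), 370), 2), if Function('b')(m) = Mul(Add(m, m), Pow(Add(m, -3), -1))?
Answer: Rational(11062276, 81) ≈ 1.3657e+5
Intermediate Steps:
Function('E')(F, u) = Add(Mul(10, F), Mul(F, u))
Function('b')(m) = Mul(2, m, Pow(Add(-3, m), -1)) (Function('b')(m) = Mul(Mul(2, m), Pow(Add(-3, m), -1)) = Mul(2, m, Pow(Add(-3, m), -1)))
Pow(Add(Mul(2, Add(-2, Function('b')(Function('E')(-2, 2)))), 370), 2) = Pow(Add(Mul(2, Add(-2, Mul(2, Mul(-2, Add(10, 2)), Pow(Add(-3, Mul(-2, Add(10, 2))), -1)))), 370), 2) = Pow(Add(Mul(2, Add(-2, Mul(2, Mul(-2, 12), Pow(Add(-3, Mul(-2, 12)), -1)))), 370), 2) = Pow(Add(Mul(2, Add(-2, Mul(2, -24, Pow(Add(-3, -24), -1)))), 370), 2) = Pow(Add(Mul(2, Add(-2, Mul(2, -24, Pow(-27, -1)))), 370), 2) = Pow(Add(Mul(2, Add(-2, Mul(2, -24, Rational(-1, 27)))), 370), 2) = Pow(Add(Mul(2, Add(-2, Rational(16, 9))), 370), 2) = Pow(Add(Mul(2, Rational(-2, 9)), 370), 2) = Pow(Add(Rational(-4, 9), 370), 2) = Pow(Rational(3326, 9), 2) = Rational(11062276, 81)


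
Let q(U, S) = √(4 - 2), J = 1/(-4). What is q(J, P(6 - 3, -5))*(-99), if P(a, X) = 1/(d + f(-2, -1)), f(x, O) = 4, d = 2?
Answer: -99*√2 ≈ -140.01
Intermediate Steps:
P(a, X) = ⅙ (P(a, X) = 1/(2 + 4) = 1/6 = ⅙)
J = -¼ ≈ -0.25000
q(U, S) = √2
q(J, P(6 - 3, -5))*(-99) = √2*(-99) = -99*√2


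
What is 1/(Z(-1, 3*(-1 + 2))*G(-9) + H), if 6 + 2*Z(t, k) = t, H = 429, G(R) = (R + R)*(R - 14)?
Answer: -1/1020 ≈ -0.00098039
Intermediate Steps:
G(R) = 2*R*(-14 + R) (G(R) = (2*R)*(-14 + R) = 2*R*(-14 + R))
Z(t, k) = -3 + t/2
1/(Z(-1, 3*(-1 + 2))*G(-9) + H) = 1/((-3 + (1/2)*(-1))*(2*(-9)*(-14 - 9)) + 429) = 1/((-3 - 1/2)*(2*(-9)*(-23)) + 429) = 1/(-7/2*414 + 429) = 1/(-1449 + 429) = 1/(-1020) = -1/1020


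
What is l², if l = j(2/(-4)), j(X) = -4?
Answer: 16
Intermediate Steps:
l = -4
l² = (-4)² = 16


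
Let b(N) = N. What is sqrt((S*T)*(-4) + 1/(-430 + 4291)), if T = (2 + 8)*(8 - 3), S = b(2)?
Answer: I*sqrt(662547171)/1287 ≈ 20.0*I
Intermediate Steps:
S = 2
T = 50 (T = 10*5 = 50)
sqrt((S*T)*(-4) + 1/(-430 + 4291)) = sqrt((2*50)*(-4) + 1/(-430 + 4291)) = sqrt(100*(-4) + 1/3861) = sqrt(-400 + 1/3861) = sqrt(-1544399/3861) = I*sqrt(662547171)/1287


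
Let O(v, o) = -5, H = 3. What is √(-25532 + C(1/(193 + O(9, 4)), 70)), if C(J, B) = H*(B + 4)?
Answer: I*√25310 ≈ 159.09*I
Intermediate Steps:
C(J, B) = 12 + 3*B (C(J, B) = 3*(B + 4) = 3*(4 + B) = 12 + 3*B)
√(-25532 + C(1/(193 + O(9, 4)), 70)) = √(-25532 + (12 + 3*70)) = √(-25532 + (12 + 210)) = √(-25532 + 222) = √(-25310) = I*√25310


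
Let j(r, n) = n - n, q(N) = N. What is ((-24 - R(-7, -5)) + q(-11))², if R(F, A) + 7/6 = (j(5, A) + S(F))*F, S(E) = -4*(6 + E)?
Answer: 1225/36 ≈ 34.028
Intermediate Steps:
j(r, n) = 0
S(E) = -24 - 4*E
R(F, A) = -7/6 + F*(-24 - 4*F) (R(F, A) = -7/6 + (0 + (-24 - 4*F))*F = -7/6 + (-24 - 4*F)*F = -7/6 + F*(-24 - 4*F))
((-24 - R(-7, -5)) + q(-11))² = ((-24 - (-7/6 - 4*(-7)*(6 - 7))) - 11)² = ((-24 - (-7/6 - 4*(-7)*(-1))) - 11)² = ((-24 - (-7/6 - 28)) - 11)² = ((-24 - 1*(-175/6)) - 11)² = ((-24 + 175/6) - 11)² = (31/6 - 11)² = (-35/6)² = 1225/36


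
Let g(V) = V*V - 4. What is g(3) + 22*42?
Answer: 929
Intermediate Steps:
g(V) = -4 + V² (g(V) = V² - 4 = -4 + V²)
g(3) + 22*42 = (-4 + 3²) + 22*42 = (-4 + 9) + 924 = 5 + 924 = 929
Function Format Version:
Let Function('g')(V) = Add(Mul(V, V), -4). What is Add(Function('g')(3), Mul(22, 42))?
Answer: 929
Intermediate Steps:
Function('g')(V) = Add(-4, Pow(V, 2)) (Function('g')(V) = Add(Pow(V, 2), -4) = Add(-4, Pow(V, 2)))
Add(Function('g')(3), Mul(22, 42)) = Add(Add(-4, Pow(3, 2)), Mul(22, 42)) = Add(Add(-4, 9), 924) = Add(5, 924) = 929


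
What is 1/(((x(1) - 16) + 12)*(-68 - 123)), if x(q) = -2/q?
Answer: 1/1146 ≈ 0.00087260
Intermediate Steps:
1/(((x(1) - 16) + 12)*(-68 - 123)) = 1/(((-2/1 - 16) + 12)*(-68 - 123)) = 1/(((-2*1 - 16) + 12)*(-191)) = 1/(((-2 - 16) + 12)*(-191)) = 1/((-18 + 12)*(-191)) = 1/(-6*(-191)) = 1/1146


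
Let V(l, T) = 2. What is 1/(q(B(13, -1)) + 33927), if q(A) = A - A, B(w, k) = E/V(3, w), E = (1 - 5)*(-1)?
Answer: 1/33927 ≈ 2.9475e-5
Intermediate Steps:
E = 4 (E = -4*(-1) = 4)
B(w, k) = 2 (B(w, k) = 4/2 = 4*(½) = 2)
q(A) = 0
1/(q(B(13, -1)) + 33927) = 1/(0 + 33927) = 1/33927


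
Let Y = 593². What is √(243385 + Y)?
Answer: √595034 ≈ 771.38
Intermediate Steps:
Y = 351649
√(243385 + Y) = √(243385 + 351649) = √595034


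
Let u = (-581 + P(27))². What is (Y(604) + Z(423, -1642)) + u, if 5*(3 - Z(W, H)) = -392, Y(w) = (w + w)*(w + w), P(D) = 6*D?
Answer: 8174532/5 ≈ 1.6349e+6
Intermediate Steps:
Y(w) = 4*w² (Y(w) = (2*w)*(2*w) = 4*w²)
u = 175561 (u = (-581 + 6*27)² = (-581 + 162)² = (-419)² = 175561)
Z(W, H) = 407/5 (Z(W, H) = 3 - ⅕*(-392) = 3 + 392/5 = 407/5)
(Y(604) + Z(423, -1642)) + u = (4*604² + 407/5) + 175561 = (4*364816 + 407/5) + 175561 = (1459264 + 407/5) + 175561 = 7296727/5 + 175561 = 8174532/5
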